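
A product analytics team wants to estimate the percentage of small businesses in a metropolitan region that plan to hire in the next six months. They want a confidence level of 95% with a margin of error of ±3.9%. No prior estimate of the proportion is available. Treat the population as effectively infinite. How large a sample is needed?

632

For 95% confidence, z = 1.96.
With no prior estimate, use p = 0.5, giving p(1−p) = 0.25.
n = z²·p(1−p)/E² = 1.96² × 0.2500 / 0.039² = 3.8416 × 0.2500 / 0.001521 ≈ 631.43.
Rounding up gives n = 632.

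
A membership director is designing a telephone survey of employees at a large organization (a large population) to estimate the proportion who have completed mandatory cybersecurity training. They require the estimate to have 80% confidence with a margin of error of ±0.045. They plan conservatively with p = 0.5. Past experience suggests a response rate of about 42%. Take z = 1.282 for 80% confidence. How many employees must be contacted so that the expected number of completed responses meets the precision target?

484

Completed interviews needed: n₀ = 1.282² × 0.2500 / 0.045² ≈ 202.90 → 203.
At a 42% response rate, contacts needed = 203 / 0.42 ≈ 483.33 → 484.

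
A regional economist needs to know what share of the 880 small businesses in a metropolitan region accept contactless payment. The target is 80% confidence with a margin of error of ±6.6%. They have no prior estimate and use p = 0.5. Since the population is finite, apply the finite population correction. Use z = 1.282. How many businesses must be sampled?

86

Unadjusted: n₀ = 1.282² × 0.50 × 0.50 / 0.066² ≈ 94.33, so n₀ = 95.
Finite population correction with N = 880: n = n₀ / (1 + (n₀−1)/N) = 95 / (1 + 94/880) = 95 / 1.1068 ≈ 85.83.
Rounding up, n = 86.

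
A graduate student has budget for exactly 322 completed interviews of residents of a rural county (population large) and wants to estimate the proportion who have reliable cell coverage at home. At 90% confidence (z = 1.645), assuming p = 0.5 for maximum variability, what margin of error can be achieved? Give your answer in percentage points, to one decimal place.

SE(p̂) = √[p(1−p)/n] = √[0.2500/322] = 0.02786.
E = z × SE = 1.645 × 0.02786 = 0.04584, or 4.6 percentage points.

4.6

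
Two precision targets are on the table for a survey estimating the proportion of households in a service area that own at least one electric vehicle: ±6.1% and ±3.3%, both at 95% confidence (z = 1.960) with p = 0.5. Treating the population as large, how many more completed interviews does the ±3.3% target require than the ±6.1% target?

623

At ±6.1%: n = 1.960² × 0.2500 / 0.061² ≈ 258.10 → 259.
At ±3.3%: n = 1.960² × 0.2500 / 0.033² ≈ 881.91 → 882.
Additional respondents: 882 − 259 = 623.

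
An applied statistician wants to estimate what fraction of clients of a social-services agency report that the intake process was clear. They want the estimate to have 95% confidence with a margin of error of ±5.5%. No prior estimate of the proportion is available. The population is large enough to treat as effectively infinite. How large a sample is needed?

For 95% confidence, z = 1.96.
With no prior estimate, use p = 0.5, giving p(1−p) = 0.25.
n = z²·p(1−p)/E² = 1.96² × 0.2500 / 0.055² = 3.8416 × 0.2500 / 0.003025 ≈ 317.49.
Rounding up gives n = 318.

318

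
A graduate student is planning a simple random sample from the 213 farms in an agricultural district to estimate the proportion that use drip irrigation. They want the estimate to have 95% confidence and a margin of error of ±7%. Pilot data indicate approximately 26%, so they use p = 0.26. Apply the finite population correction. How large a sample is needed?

For 95% confidence, z = 1.960.
Unadjusted: n₀ = 1.960² × 0.26 × 0.74 / 0.070² ≈ 150.84, so n₀ = 151.
Finite population correction with N = 213: n = n₀ / (1 + (n₀−1)/N) = 151 / (1 + 150/213) = 151 / 1.7042 ≈ 88.60.
Rounding up, n = 89.

89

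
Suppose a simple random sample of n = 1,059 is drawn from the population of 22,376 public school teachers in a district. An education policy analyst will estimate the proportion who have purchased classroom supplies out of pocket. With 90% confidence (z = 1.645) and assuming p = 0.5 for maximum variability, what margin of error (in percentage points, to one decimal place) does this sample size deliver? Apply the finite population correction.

Finite-population factor: (N−n)/(N−1) = (22376−1059)/(22376−1) = 0.9527.
SE(p̂) = √[p(1−p)/n · (N−n)/(N−1)] = √[0.2500/1059 × 0.9527] = 0.01500.
E = z × SE = 1.645 × 0.01500 = 0.02467 ≈ 2.5 percentage points.

2.5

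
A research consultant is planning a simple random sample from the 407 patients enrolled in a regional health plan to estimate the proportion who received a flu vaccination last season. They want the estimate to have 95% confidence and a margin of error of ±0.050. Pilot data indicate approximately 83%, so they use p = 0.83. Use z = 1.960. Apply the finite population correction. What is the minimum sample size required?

142

Unadjusted: n₀ = 1.960² × 0.83 × 0.17 / 0.050² ≈ 216.82, so n₀ = 217.
Finite population correction with N = 407: n = n₀ / (1 + (n₀−1)/N) = 217 / (1 + 216/407) = 217 / 1.5307 ≈ 141.76.
Rounding up, n = 142.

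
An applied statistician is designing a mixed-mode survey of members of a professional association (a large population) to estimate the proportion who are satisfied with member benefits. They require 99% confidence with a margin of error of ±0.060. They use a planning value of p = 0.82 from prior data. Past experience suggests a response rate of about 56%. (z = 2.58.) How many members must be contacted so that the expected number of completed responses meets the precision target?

Completed interviews needed: n₀ = 2.58² × 0.1476 / 0.060² ≈ 272.91 → 273.
At a 56% response rate, contacts needed = 273 / 0.56 ≈ 487.50 → 488.

488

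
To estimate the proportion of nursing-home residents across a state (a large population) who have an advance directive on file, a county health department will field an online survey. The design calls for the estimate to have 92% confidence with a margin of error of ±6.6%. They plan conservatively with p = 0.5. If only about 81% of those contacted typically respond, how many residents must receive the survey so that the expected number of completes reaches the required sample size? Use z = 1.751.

218

Completed interviews needed: n₀ = 1.751² × 0.2500 / 0.066² ≈ 175.96 → 176.
At an 81% response rate, contacts needed = 176 / 0.81 ≈ 217.28 → 218.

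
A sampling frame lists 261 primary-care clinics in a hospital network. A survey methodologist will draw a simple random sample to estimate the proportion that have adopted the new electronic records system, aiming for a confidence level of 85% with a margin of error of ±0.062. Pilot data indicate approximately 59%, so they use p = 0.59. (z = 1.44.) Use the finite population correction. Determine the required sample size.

Unadjusted: n₀ = 1.44² × 0.59 × 0.41 / 0.062² ≈ 130.49, so n₀ = 131.
Finite population correction with N = 261: n = n₀ / (1 + (n₀−1)/N) = 131 / (1 + 130/261) = 131 / 1.4981 ≈ 87.45.
Rounding up, n = 88.

88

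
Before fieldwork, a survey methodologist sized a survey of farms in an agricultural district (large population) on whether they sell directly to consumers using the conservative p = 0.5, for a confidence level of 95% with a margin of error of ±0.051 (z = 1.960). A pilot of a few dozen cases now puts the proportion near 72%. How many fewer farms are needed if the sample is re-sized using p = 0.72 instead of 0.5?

72

Conservative (p = 0.5): n = 1.960² × 0.25 / 0.051² ≈ 369.24 → 370.
Using p = 0.72: p(1−p) = 0.2016, so n = 1.960² × 0.2016 / 0.051² ≈ 297.76 → 298.
Reduction: 370 − 298 = 72.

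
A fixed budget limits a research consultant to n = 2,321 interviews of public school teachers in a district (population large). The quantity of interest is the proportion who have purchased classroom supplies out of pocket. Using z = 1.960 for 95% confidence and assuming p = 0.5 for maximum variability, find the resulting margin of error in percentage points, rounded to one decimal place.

SE(p̂) = √[p(1−p)/n] = √[0.2500/2321] = 0.01038.
E = z × SE = 1.960 × 0.01038 = 0.02034, or 2.0 percentage points.

2.0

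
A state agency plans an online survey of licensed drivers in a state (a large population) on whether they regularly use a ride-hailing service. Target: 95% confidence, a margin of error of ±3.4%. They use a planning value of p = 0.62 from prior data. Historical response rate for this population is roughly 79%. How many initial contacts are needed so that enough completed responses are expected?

For 95% confidence, z = 1.96.
Completed interviews needed: n₀ = 1.96² × 0.2356 / 0.034² ≈ 782.94 → 783.
At a 79% response rate, contacts needed = 783 / 0.79 ≈ 991.14 → 992.

992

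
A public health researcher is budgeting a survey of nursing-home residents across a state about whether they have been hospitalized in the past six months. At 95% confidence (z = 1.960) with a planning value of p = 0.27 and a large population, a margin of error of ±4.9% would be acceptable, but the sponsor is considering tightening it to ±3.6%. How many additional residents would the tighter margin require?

At ±4.9%: n = 1.960² × 0.1971 / 0.049² ≈ 315.36 → 316.
At ±3.6%: n = 1.960² × 0.1971 / 0.036² ≈ 584.24 → 585.
Additional respondents: 585 − 316 = 269.

269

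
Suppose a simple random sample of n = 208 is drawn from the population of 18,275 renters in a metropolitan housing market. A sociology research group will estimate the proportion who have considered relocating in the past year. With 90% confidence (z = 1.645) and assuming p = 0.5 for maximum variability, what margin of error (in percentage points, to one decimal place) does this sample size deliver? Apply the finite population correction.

5.7

Finite-population factor: (N−n)/(N−1) = (18275−208)/(18275−1) = 0.9887.
SE(p̂) = √[p(1−p)/n · (N−n)/(N−1)] = √[0.2500/208 × 0.9887] = 0.03447.
E = z × SE = 1.645 × 0.03447 = 0.05671 ≈ 5.7 percentage points.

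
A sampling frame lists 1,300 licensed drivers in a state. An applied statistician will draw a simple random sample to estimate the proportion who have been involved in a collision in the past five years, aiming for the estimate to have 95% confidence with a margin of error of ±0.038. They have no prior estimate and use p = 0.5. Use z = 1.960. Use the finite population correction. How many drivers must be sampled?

Unadjusted: n₀ = 1.960² × 0.50 × 0.50 / 0.038² ≈ 665.10, so n₀ = 666.
Finite population correction with N = 1,300: n = n₀ / (1 + (n₀−1)/N) = 666 / (1 + 665/1300) = 666 / 1.5115 ≈ 440.61.
Rounding up, n = 441.

441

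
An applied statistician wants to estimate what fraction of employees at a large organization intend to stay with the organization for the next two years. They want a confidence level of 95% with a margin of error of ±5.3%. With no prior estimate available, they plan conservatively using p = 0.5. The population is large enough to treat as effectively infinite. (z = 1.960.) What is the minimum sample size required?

342

With p = 0.5, p(1−p) = 0.25.
n = z²·p(1−p)/E² = 1.960² × 0.2500 / 0.053² = 3.8416 × 0.2500 / 0.002809 ≈ 341.90.
Rounding up gives n = 342.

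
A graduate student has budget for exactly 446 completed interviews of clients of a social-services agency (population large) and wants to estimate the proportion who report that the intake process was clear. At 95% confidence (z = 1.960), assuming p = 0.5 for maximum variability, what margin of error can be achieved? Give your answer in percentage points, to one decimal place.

SE(p̂) = √[p(1−p)/n] = √[0.2500/446] = 0.02368.
E = z × SE = 1.960 × 0.02368 = 0.04640, or 4.6 percentage points.

4.6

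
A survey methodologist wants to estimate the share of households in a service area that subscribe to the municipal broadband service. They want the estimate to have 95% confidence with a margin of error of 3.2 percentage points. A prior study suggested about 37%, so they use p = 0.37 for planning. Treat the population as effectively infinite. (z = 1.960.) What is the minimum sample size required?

875

With p = 0.37, p(1−p) = 0.2331.
n = z²·p(1−p)/E² = 1.960² × 0.2331 / 0.032² = 3.8416 × 0.2331 / 0.001024 ≈ 874.49.
Rounding up gives n = 875.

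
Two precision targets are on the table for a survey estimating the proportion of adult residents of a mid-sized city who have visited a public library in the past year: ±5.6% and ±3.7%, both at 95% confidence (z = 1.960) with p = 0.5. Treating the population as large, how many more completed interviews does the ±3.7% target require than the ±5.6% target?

At ±5.6%: n = 1.960² × 0.2500 / 0.056² ≈ 306.25 → 307.
At ±3.7%: n = 1.960² × 0.2500 / 0.037² ≈ 701.53 → 702.
Additional respondents: 702 − 307 = 395.

395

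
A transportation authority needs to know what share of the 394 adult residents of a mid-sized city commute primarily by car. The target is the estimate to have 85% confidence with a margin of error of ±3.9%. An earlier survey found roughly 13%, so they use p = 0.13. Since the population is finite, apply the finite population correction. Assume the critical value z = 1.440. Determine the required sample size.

Unadjusted: n₀ = 1.440² × 0.13 × 0.87 / 0.039² ≈ 154.19, so n₀ = 155.
Finite population correction with N = 394: n = n₀ / (1 + (n₀−1)/N) = 155 / (1 + 154/394) = 155 / 1.3909 ≈ 111.44.
Rounding up, n = 112.

112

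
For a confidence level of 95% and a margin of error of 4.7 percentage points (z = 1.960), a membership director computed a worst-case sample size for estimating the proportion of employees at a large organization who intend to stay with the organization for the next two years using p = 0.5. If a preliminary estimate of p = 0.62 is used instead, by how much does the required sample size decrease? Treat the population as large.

25

Conservative (p = 0.5): n = 1.960² × 0.25 / 0.047² ≈ 434.77 → 435.
Using p = 0.62: p(1−p) = 0.2356, so n = 1.960² × 0.2356 / 0.047² ≈ 409.72 → 410.
Reduction: 435 − 410 = 25.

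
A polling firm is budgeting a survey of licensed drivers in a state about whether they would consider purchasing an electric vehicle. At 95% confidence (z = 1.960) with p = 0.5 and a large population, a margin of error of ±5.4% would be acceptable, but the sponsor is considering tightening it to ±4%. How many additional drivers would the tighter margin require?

At ±5.4%: n = 1.960² × 0.2500 / 0.054² ≈ 329.36 → 330.
At ±4%: n = 1.960² × 0.2500 / 0.040² ≈ 600.25 → 601.
Additional respondents: 601 − 330 = 271.

271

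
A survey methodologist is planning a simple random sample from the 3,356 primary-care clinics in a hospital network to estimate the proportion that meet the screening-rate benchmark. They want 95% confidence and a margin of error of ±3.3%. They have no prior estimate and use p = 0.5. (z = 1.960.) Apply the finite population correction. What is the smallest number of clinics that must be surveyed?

Unadjusted: n₀ = 1.960² × 0.50 × 0.50 / 0.033² ≈ 881.91, so n₀ = 882.
Finite population correction with N = 3,356: n = n₀ / (1 + (n₀−1)/N) = 882 / (1 + 881/3356) = 882 / 1.2625 ≈ 698.61.
Rounding up, n = 699.

699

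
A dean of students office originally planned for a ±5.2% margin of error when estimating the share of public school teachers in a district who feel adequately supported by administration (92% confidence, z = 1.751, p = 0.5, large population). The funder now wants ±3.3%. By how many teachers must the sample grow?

At ±5.2%: n = 1.751² × 0.2500 / 0.052² ≈ 283.47 → 284.
At ±3.3%: n = 1.751² × 0.2500 / 0.033² ≈ 703.86 → 704.
Additional respondents: 704 − 284 = 420.

420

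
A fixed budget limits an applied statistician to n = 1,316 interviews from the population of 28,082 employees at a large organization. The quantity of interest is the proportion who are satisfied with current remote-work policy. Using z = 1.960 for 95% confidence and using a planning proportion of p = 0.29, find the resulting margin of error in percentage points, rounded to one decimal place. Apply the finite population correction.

Finite-population factor: (N−n)/(N−1) = (28082−1316)/(28082−1) = 0.9532.
SE(p̂) = √[p(1−p)/n · (N−n)/(N−1)] = √[0.2059/1316 × 0.9532] = 0.01221.
E = z × SE = 1.960 × 0.01221 = 0.02394 ≈ 2.4 percentage points.

2.4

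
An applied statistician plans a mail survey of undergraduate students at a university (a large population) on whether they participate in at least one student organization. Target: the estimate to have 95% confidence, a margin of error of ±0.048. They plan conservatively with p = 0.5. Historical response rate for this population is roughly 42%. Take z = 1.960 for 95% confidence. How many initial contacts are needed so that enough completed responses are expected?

993

Completed interviews needed: n₀ = 1.960² × 0.2500 / 0.048² ≈ 416.84 → 417.
At a 42% response rate, contacts needed = 417 / 0.42 ≈ 992.86 → 993.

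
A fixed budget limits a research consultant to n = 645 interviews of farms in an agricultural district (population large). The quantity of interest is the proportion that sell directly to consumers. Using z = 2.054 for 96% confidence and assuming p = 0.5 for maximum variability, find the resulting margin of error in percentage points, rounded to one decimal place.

4.0

SE(p̂) = √[p(1−p)/n] = √[0.2500/645] = 0.01969.
E = z × SE = 2.054 × 0.01969 = 0.04044, or 4.0 percentage points.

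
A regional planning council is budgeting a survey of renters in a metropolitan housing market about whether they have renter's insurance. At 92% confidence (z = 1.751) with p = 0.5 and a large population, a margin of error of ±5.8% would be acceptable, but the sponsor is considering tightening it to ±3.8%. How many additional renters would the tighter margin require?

At ±5.8%: n = 1.751² × 0.2500 / 0.058² ≈ 227.85 → 228.
At ±3.8%: n = 1.751² × 0.2500 / 0.038² ≈ 530.82 → 531.
Additional respondents: 531 − 228 = 303.

303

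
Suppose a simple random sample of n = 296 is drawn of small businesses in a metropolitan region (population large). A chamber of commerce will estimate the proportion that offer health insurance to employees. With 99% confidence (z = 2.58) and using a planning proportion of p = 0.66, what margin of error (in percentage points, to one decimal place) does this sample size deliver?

7.1

SE(p̂) = √[p(1−p)/n] = √[0.2244/296] = 0.02753.
E = z × SE = 2.58 × 0.02753 = 0.07104, or 7.1 percentage points.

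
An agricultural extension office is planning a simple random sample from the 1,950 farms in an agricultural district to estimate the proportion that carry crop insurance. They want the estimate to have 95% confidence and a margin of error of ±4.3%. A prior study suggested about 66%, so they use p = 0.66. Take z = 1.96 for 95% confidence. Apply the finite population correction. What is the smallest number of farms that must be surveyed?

377

Unadjusted: n₀ = 1.96² × 0.66 × 0.34 / 0.043² ≈ 466.23, so n₀ = 467.
Finite population correction with N = 1,950: n = n₀ / (1 + (n₀−1)/N) = 467 / (1 + 466/1950) = 467 / 1.2390 ≈ 376.92.
Rounding up, n = 377.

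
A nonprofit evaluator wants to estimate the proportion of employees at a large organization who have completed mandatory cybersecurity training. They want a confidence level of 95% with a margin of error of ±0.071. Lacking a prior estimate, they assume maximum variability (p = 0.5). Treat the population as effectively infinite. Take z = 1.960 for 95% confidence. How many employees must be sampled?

With p = 0.5, p(1−p) = 0.25.
n = z²·p(1−p)/E² = 1.960² × 0.2500 / 0.071² = 3.8416 × 0.2500 / 0.005041 ≈ 190.52.
Rounding up gives n = 191.

191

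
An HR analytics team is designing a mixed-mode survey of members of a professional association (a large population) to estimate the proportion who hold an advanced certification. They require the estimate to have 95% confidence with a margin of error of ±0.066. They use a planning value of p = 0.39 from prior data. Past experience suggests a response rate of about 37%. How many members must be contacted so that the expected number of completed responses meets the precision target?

For 95% confidence, z = 1.96.
Completed interviews needed: n₀ = 1.96² × 0.2379 / 0.066² ≈ 209.81 → 210.
At a 37% response rate, contacts needed = 210 / 0.37 ≈ 567.57 → 568.

568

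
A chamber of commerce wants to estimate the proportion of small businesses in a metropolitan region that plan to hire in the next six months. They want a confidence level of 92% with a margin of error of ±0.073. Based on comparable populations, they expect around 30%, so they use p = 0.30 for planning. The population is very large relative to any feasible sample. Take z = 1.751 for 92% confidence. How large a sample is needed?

121

With p = 0.30, p(1−p) = 0.2100.
n = z²·p(1−p)/E² = 1.751² × 0.2100 / 0.073² = 3.0660 × 0.2100 / 0.005329 ≈ 120.82.
Rounding up gives n = 121.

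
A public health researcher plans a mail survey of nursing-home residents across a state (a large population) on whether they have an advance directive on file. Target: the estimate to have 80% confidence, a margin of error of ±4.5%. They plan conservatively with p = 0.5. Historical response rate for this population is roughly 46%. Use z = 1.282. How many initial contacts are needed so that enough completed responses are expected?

442

Completed interviews needed: n₀ = 1.282² × 0.2500 / 0.045² ≈ 202.90 → 203.
At a 46% response rate, contacts needed = 203 / 0.46 ≈ 441.30 → 442.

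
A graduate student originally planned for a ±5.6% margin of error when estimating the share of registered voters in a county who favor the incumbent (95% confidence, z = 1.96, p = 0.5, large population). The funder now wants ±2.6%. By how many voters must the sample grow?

1114

At ±5.6%: n = 1.96² × 0.2500 / 0.056² ≈ 306.25 → 307.
At ±2.6%: n = 1.96² × 0.2500 / 0.026² ≈ 1420.71 → 1421.
Additional respondents: 1421 − 307 = 1114.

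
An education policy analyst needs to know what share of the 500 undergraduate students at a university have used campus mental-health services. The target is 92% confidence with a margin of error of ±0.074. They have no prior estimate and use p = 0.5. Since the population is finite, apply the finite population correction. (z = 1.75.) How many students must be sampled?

110

Unadjusted: n₀ = 1.75² × 0.50 × 0.50 / 0.074² ≈ 139.81, so n₀ = 140.
Finite population correction with N = 500: n = n₀ / (1 + (n₀−1)/N) = 140 / (1 + 139/500) = 140 / 1.2780 ≈ 109.55.
Rounding up, n = 110.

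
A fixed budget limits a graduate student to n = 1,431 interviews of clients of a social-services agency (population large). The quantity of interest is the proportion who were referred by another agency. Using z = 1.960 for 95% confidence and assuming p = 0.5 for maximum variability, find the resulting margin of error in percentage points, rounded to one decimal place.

SE(p̂) = √[p(1−p)/n] = √[0.2500/1431] = 0.01322.
E = z × SE = 1.960 × 0.01322 = 0.02591, or 2.6 percentage points.

2.6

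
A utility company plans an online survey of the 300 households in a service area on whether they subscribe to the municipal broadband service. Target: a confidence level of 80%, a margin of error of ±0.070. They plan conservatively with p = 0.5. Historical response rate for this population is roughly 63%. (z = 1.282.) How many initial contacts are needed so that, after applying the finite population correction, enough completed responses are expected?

Completed interviews needed (unadjusted): n₀ = 1.282² × 0.2500 / 0.070² ≈ 83.85 → 84.
FPC for N = 300: n = 84 / (1 + 83/300) = 84 / 1.2767 ≈ 65.80 → 66.
At a 63% response rate, contacts needed = 66 / 0.63 ≈ 104.76 → 105.

105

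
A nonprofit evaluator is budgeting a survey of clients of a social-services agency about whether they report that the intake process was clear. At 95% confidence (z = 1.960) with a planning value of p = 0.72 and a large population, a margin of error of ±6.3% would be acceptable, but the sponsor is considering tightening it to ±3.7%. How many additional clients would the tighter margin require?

370

At ±6.3%: n = 1.960² × 0.2016 / 0.063² ≈ 195.13 → 196.
At ±3.7%: n = 1.960² × 0.2016 / 0.037² ≈ 565.72 → 566.
Additional respondents: 566 − 196 = 370.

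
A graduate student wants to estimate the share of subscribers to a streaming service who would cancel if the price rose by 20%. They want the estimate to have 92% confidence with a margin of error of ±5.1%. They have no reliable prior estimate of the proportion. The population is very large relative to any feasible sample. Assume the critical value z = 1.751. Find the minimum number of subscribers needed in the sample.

With no prior estimate, use p = 0.5, giving p(1−p) = 0.25.
n = z²·p(1−p)/E² = 1.751² × 0.2500 / 0.051² = 3.0660 × 0.2500 / 0.002601 ≈ 294.69.
Rounding up gives n = 295.

295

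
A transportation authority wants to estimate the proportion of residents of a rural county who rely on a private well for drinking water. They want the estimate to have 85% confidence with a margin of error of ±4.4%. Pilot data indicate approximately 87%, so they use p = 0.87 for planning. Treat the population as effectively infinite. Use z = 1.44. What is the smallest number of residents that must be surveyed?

With p = 0.87, p(1−p) = 0.1131.
n = z²·p(1−p)/E² = 1.44² × 0.1131 / 0.044² = 2.0736 × 0.1131 / 0.001936 ≈ 121.14.
Rounding up gives n = 122.

122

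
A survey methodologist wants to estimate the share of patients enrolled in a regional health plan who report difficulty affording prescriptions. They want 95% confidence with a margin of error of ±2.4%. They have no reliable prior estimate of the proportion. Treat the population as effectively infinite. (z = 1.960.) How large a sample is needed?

1668

With no prior estimate, use p = 0.5, giving p(1−p) = 0.25.
n = z²·p(1−p)/E² = 1.960² × 0.2500 / 0.024² = 3.8416 × 0.2500 / 0.000576 ≈ 1667.36.
Rounding up gives n = 1668.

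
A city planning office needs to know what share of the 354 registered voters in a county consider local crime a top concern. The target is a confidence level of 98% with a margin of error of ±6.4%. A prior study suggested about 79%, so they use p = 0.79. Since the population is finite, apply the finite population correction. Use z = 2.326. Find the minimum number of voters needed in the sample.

Unadjusted: n₀ = 2.326² × 0.79 × 0.21 / 0.064² ≈ 219.13, so n₀ = 220.
Finite population correction with N = 354: n = n₀ / (1 + (n₀−1)/N) = 220 / (1 + 219/354) = 220 / 1.6186 ≈ 135.92.
Rounding up, n = 136.

136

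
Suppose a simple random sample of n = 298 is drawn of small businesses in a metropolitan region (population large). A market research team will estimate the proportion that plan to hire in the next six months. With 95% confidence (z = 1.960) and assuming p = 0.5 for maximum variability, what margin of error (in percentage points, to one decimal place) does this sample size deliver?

SE(p̂) = √[p(1−p)/n] = √[0.2500/298] = 0.02896.
E = z × SE = 1.960 × 0.02896 = 0.05677, or 5.7 percentage points.

5.7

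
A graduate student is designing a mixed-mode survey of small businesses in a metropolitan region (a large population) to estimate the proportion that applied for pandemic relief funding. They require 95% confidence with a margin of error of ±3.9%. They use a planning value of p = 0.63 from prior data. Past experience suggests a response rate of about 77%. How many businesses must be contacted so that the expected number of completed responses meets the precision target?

For 95% confidence, z = 1.96.
Completed interviews needed: n₀ = 1.96² × 0.2331 / 0.039² ≈ 588.74 → 589.
At a 77% response rate, contacts needed = 589 / 0.77 ≈ 764.94 → 765.

765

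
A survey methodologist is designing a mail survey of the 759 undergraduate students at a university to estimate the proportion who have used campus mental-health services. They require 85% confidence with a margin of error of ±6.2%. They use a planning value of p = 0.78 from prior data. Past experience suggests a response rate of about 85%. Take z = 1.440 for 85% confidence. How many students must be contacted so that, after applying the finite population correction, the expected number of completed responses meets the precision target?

Completed interviews needed (unadjusted): n₀ = 1.440² × 0.1716 / 0.062² ≈ 92.57 → 93.
FPC for N = 759: n = 93 / (1 + 92/759) = 93 / 1.1212 ≈ 82.95 → 83.
At an 85% response rate, contacts needed = 83 / 0.85 ≈ 97.65 → 98.

98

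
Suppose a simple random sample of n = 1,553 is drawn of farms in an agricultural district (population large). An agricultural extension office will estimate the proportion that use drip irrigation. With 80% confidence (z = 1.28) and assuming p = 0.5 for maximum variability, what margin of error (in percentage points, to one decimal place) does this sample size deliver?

1.6

SE(p̂) = √[p(1−p)/n] = √[0.2500/1553] = 0.01269.
E = z × SE = 1.28 × 0.01269 = 0.01624, or 1.6 percentage points.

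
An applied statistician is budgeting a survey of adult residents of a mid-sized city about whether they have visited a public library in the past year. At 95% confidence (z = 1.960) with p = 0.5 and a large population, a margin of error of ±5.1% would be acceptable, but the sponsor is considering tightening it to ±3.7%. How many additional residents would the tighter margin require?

332

At ±5.1%: n = 1.960² × 0.2500 / 0.051² ≈ 369.24 → 370.
At ±3.7%: n = 1.960² × 0.2500 / 0.037² ≈ 701.53 → 702.
Additional respondents: 702 − 370 = 332.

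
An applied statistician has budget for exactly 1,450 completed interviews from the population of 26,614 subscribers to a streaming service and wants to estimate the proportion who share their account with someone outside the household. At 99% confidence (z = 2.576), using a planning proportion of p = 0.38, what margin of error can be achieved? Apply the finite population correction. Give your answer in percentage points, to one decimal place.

Finite-population factor: (N−n)/(N−1) = (26614−1450)/(26614−1) = 0.9456.
SE(p̂) = √[p(1−p)/n · (N−n)/(N−1)] = √[0.2356/1450 × 0.9456] = 0.01240.
E = z × SE = 2.576 × 0.01240 = 0.03193 ≈ 3.2 percentage points.

3.2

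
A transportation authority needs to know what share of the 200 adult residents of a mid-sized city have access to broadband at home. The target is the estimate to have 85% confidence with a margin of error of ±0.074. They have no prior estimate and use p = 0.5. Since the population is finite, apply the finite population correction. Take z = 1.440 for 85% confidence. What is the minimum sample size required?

65

Unadjusted: n₀ = 1.440² × 0.50 × 0.50 / 0.074² ≈ 94.67, so n₀ = 95.
Finite population correction with N = 200: n = n₀ / (1 + (n₀−1)/N) = 95 / (1 + 94/200) = 95 / 1.4700 ≈ 64.63.
Rounding up, n = 65.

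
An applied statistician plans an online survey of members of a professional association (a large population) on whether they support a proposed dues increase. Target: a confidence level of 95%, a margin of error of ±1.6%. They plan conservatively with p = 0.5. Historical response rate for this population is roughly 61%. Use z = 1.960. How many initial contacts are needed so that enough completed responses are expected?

Completed interviews needed: n₀ = 1.960² × 0.2500 / 0.016² ≈ 3751.56 → 3752.
At a 61% response rate, contacts needed = 3752 / 0.61 ≈ 6150.82 → 6151.

6151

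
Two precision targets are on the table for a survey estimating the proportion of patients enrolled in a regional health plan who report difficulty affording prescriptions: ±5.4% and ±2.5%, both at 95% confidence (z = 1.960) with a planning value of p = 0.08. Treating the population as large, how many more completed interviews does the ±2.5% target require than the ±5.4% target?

356

At ±5.4%: n = 1.960² × 0.0736 / 0.054² ≈ 96.96 → 97.
At ±2.5%: n = 1.960² × 0.0736 / 0.025² ≈ 452.39 → 453.
Additional respondents: 453 − 97 = 356.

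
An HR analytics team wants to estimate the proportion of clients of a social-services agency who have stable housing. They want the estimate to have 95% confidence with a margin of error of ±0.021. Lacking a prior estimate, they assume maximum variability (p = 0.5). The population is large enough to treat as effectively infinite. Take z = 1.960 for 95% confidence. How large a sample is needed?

2178

With p = 0.5, p(1−p) = 0.25.
n = z²·p(1−p)/E² = 1.960² × 0.2500 / 0.021² = 3.8416 × 0.2500 / 0.000441 ≈ 2177.78.
Rounding up gives n = 2178.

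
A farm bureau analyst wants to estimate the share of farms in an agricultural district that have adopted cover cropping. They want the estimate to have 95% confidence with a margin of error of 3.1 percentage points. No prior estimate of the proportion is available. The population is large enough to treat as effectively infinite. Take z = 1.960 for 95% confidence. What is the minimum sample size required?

1000

With no prior estimate, use p = 0.5, giving p(1−p) = 0.25.
n = z²·p(1−p)/E² = 1.960² × 0.2500 / 0.031² = 3.8416 × 0.2500 / 0.000961 ≈ 999.38.
Rounding up gives n = 1000.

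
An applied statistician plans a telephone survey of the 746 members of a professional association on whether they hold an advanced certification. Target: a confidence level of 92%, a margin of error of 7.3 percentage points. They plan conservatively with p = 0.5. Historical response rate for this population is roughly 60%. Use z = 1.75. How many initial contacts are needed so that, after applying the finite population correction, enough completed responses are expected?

202

Completed interviews needed (unadjusted): n₀ = 1.75² × 0.2500 / 0.073² ≈ 143.67 → 144.
FPC for N = 746: n = 144 / (1 + 143/746) = 144 / 1.1917 ≈ 120.84 → 121.
At a 60% response rate, contacts needed = 121 / 0.60 ≈ 201.67 → 202.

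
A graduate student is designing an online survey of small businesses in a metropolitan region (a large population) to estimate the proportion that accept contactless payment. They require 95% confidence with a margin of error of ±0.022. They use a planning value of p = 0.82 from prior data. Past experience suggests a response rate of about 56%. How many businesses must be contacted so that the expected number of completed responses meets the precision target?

2093

For 95% confidence, z = 1.960.
Completed interviews needed: n₀ = 1.960² × 0.1476 / 0.022² ≈ 1171.53 → 1172.
At a 56% response rate, contacts needed = 1172 / 0.56 ≈ 2092.86 → 2093.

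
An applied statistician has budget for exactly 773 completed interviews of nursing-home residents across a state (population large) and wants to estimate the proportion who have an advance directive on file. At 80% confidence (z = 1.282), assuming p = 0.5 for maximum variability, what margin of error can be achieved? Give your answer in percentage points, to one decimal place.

2.3

SE(p̂) = √[p(1−p)/n] = √[0.2500/773] = 0.01798.
E = z × SE = 1.282 × 0.01798 = 0.02306, or 2.3 percentage points.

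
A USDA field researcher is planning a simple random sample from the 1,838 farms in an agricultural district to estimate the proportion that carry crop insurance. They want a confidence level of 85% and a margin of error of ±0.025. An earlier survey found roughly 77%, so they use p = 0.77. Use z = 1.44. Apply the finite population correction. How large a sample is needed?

446

Unadjusted: n₀ = 1.44² × 0.77 × 0.23 / 0.025² ≈ 587.58, so n₀ = 588.
Finite population correction with N = 1,838: n = n₀ / (1 + (n₀−1)/N) = 588 / (1 + 587/1838) = 588 / 1.3194 ≈ 445.67.
Rounding up, n = 446.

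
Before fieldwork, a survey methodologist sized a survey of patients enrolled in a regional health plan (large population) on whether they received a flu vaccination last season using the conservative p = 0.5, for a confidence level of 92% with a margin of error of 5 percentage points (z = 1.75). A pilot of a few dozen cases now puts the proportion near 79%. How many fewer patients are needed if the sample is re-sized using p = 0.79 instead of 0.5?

103

Conservative (p = 0.5): n = 1.75² × 0.25 / 0.050² ≈ 306.25 → 307.
Using p = 0.79: p(1−p) = 0.1659, so n = 1.75² × 0.1659 / 0.050² ≈ 203.23 → 204.
Reduction: 307 − 204 = 103.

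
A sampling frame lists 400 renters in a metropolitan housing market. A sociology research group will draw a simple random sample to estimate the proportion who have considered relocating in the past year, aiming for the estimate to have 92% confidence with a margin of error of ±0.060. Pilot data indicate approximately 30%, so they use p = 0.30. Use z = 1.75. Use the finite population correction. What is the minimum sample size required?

124

Unadjusted: n₀ = 1.75² × 0.30 × 0.70 / 0.060² ≈ 178.65, so n₀ = 179.
Finite population correction with N = 400: n = n₀ / (1 + (n₀−1)/N) = 179 / (1 + 178/400) = 179 / 1.4450 ≈ 123.88.
Rounding up, n = 124.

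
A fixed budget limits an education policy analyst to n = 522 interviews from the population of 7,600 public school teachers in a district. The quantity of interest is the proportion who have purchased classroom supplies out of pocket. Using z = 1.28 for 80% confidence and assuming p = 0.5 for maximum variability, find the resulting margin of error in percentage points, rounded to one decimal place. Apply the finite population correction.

2.7

Finite-population factor: (N−n)/(N−1) = (7600−522)/(7600−1) = 0.9314.
SE(p̂) = √[p(1−p)/n · (N−n)/(N−1)] = √[0.2500/522 × 0.9314] = 0.02112.
E = z × SE = 1.28 × 0.02112 = 0.02703 ≈ 2.7 percentage points.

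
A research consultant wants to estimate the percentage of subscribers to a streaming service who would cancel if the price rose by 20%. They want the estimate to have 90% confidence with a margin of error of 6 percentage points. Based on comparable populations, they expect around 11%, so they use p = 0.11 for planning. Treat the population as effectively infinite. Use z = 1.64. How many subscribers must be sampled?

With p = 0.11, p(1−p) = 0.0979.
n = z²·p(1−p)/E² = 1.64² × 0.0979 / 0.060² = 2.6896 × 0.0979 / 0.003600 ≈ 73.14.
Rounding up gives n = 74.

74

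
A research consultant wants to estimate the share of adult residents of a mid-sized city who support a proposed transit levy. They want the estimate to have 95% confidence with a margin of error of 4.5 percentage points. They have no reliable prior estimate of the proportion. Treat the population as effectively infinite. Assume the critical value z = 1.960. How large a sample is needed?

With no prior estimate, use p = 0.5, giving p(1−p) = 0.25.
n = z²·p(1−p)/E² = 1.960² × 0.2500 / 0.045² = 3.8416 × 0.2500 / 0.002025 ≈ 474.27.
Rounding up gives n = 475.

475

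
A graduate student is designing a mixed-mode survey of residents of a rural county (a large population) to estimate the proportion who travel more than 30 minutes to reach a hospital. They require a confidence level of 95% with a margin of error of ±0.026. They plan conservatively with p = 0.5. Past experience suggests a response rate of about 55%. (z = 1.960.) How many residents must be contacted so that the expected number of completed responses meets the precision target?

2584

Completed interviews needed: n₀ = 1.960² × 0.2500 / 0.026² ≈ 1420.71 → 1421.
At a 55% response rate, contacts needed = 1421 / 0.55 ≈ 2583.64 → 2584.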